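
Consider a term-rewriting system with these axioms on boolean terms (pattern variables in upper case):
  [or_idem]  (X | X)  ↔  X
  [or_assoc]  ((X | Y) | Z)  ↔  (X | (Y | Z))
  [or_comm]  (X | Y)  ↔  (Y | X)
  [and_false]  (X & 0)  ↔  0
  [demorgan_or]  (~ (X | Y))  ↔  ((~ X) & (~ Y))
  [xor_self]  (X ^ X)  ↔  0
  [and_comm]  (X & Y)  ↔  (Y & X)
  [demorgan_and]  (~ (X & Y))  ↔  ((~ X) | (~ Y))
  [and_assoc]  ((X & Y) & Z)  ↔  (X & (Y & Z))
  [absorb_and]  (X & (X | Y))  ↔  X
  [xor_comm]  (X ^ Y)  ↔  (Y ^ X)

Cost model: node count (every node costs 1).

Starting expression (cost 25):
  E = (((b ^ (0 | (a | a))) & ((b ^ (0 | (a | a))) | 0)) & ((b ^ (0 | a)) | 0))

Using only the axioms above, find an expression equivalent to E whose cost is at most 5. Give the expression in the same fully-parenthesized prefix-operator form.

(b ^ (0 | a))   [cost 5]

1. [absorb_and →] ((b ^ (0 | (a | a))) & ((b ^ (0 | (a | a))) | 0))  →  (b ^ (0 | (a | a)));  E = ((b ^ (0 | (a | a))) & ((b ^ (0 | a)) | 0))
2. [or_idem →] (a | a)  →  a;  E = ((b ^ (0 | a)) & ((b ^ (0 | a)) | 0))
3. [absorb_and →] ((b ^ (0 | a)) & ((b ^ (0 | a)) | 0))  →  (b ^ (0 | a));  cost 5 ≤ 5, done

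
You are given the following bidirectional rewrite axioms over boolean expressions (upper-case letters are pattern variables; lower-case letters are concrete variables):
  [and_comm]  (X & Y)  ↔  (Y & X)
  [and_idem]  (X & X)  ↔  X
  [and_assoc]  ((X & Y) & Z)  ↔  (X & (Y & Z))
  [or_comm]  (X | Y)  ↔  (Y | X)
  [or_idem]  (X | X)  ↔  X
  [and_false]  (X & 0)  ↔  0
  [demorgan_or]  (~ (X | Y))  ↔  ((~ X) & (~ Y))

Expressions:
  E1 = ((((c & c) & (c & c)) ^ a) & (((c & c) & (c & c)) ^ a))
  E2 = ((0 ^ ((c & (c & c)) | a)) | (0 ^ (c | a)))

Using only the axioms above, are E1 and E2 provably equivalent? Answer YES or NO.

All listed rules preserve value, hence provable equivalence implies equal values everywhere; look for a separating assignment.
a=1, c=1 gives E1 ↦ 0, E2 ↦ 1; values differ ⇒ not provably equivalent.

NO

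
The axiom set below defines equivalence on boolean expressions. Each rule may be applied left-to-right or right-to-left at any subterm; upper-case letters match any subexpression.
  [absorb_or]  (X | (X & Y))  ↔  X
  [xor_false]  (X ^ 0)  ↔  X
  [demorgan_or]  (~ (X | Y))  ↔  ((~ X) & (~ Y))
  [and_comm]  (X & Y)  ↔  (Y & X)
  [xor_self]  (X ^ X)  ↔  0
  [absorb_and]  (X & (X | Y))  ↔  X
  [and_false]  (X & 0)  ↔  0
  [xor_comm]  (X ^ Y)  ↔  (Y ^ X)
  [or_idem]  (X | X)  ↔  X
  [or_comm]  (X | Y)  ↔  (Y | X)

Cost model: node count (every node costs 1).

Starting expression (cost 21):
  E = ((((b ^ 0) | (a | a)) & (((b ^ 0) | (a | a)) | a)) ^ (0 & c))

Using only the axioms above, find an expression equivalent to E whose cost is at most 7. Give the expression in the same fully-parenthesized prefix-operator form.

((b | a) ^ (0 & c))   [cost 7]

1. [absorb_and →] (((b ^ 0) | (a | a)) & (((b ^ 0) | (a | a)) | a))  →  ((b ^ 0) | (a | a));  E = (((b ^ 0) | (a | a)) ^ (0 & c))
2. [or_idem →] (a | a)  →  a;  E = (((b ^ 0) | a) ^ (0 & c))
3. [xor_false →] (b ^ 0)  →  b;  cost 7 ≤ 7, done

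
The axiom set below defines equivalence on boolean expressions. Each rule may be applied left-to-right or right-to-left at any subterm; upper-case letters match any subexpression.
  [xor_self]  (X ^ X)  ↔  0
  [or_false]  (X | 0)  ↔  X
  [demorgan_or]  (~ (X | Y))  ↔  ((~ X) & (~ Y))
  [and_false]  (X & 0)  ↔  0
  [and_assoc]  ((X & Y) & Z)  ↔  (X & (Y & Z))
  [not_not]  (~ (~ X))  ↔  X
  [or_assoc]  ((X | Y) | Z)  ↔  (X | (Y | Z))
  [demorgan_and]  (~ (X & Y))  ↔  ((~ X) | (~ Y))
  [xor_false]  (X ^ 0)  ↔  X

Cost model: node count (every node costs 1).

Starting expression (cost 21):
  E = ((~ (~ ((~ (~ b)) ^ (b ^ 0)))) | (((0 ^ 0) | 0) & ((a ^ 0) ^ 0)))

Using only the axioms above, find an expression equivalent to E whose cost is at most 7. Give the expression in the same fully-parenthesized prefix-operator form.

step 1: not_not (→) rewrites (~ (~ ((~ (~ b)) ^ (b ^ 0)))) into ((~ (~ b)) ^ (b ^ 0)), now (((~ (~ b)) ^ (b ^ 0)) | (((0 ^ 0) | 0) & ((a ^ 0) ^ 0)))
step 2: xor_false (→) rewrites (a ^ 0) into a, now (((~ (~ b)) ^ (b ^ 0)) | (((0 ^ 0) | 0) & (a ^ 0)))
step 3: not_not (→) rewrites (~ (~ b)) into b, now ((b ^ (b ^ 0)) | (((0 ^ 0) | 0) & (a ^ 0)))
step 4: xor_false (→) rewrites (a ^ 0) into a, now ((b ^ (b ^ 0)) | (((0 ^ 0) | 0) & a))
step 5: or_false (→) rewrites ((0 ^ 0) | 0) into (0 ^ 0), now ((b ^ (b ^ 0)) | ((0 ^ 0) & a))
step 6: xor_false (→) rewrites (b ^ 0) into b, now ((b ^ b) | ((0 ^ 0) & a))
step 7: xor_false (→) rewrites (0 ^ 0) into 0, reaching cost 7 (bound 7)

((b ^ b) | (0 & a))   [cost 7]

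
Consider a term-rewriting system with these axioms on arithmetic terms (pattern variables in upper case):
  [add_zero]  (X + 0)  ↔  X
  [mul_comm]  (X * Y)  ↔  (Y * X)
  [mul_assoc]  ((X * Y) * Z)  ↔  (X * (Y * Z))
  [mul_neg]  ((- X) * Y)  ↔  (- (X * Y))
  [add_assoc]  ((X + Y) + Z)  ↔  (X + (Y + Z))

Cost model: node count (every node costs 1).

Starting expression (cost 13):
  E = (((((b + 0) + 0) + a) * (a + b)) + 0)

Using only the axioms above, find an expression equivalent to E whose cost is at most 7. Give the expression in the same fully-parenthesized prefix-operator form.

((b + a) * (a + b))   [cost 7]

1. [add_zero →] (b + 0)  →  b;  E = ((((b + 0) + a) * (a + b)) + 0)
2. [add_zero →] ((((b + 0) + a) * (a + b)) + 0)  →  (((b + 0) + a) * (a + b))
3. [add_zero →] (b + 0)  →  b;  cost 7 ≤ 7, done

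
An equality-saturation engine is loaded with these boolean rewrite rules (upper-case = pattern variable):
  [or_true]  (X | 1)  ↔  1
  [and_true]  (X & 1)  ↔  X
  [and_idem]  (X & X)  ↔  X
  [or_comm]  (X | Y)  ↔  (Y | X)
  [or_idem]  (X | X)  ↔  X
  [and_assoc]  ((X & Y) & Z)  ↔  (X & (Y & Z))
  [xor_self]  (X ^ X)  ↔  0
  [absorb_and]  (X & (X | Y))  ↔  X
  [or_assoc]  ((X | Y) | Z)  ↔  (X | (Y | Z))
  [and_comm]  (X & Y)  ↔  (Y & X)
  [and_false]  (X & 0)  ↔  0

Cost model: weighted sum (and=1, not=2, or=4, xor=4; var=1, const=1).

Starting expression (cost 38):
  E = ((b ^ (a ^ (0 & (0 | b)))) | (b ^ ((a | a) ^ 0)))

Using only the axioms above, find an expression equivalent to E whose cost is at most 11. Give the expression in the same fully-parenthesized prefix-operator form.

step 1: absorb_and (→) rewrites (0 & (0 | b)) into 0, now ((b ^ (a ^ 0)) | (b ^ ((a | a) ^ 0)))
step 2: or_idem (→) rewrites (a | a) into a, now ((b ^ (a ^ 0)) | (b ^ (a ^ 0)))
step 3: or_idem (→) rewrites ((b ^ (a ^ 0)) | (b ^ (a ^ 0))) into (b ^ (a ^ 0)), reaching cost 11 (bound 11)

(b ^ (a ^ 0))   [cost 11]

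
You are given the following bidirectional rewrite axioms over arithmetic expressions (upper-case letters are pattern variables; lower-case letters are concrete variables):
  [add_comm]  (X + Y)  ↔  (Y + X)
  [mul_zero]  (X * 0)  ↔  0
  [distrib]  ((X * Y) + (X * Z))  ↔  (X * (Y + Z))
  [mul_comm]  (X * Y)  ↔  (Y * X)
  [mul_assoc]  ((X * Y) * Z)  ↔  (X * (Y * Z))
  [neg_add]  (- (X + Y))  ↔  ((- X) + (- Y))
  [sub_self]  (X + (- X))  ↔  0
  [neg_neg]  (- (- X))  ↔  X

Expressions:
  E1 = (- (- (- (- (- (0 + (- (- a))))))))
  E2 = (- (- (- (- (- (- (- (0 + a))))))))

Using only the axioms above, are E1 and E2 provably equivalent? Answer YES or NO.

step 1: neg_neg (→) rewrites (- (- a)) into a, now (- (- (- (- (- (0 + a))))))
step 2: neg_neg (←) rewrites (- (- (- (- (0 + a))))) into (- (- (- (- (- (- (0 + a))))))), which is E2

YES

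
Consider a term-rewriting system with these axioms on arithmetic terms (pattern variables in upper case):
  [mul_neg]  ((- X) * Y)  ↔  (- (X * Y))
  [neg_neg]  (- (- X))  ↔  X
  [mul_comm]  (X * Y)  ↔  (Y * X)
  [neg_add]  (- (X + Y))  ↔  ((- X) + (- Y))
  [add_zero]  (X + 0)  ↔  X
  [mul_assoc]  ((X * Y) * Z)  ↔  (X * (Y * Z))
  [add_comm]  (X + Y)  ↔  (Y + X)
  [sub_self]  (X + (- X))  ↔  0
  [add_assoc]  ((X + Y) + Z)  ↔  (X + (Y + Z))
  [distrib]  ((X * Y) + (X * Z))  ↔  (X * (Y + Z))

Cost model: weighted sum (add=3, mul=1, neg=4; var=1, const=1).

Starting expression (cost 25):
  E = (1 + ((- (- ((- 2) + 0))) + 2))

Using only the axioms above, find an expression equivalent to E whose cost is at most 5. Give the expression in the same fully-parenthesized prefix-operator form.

(1 + 0)   [cost 5]

1. [neg_neg →] (- (- ((- 2) + 0)))  →  ((- 2) + 0);  E = (1 + (((- 2) + 0) + 2))
2. [add_comm →] (((- 2) + 0) + 2)  →  (2 + ((- 2) + 0));  E = (1 + (2 + ((- 2) + 0)))
3. [add_zero →] ((- 2) + 0)  →  (- 2);  E = (1 + (2 + (- 2)))
4. [sub_self →] (2 + (- 2))  →  0;  cost 5 ≤ 5, done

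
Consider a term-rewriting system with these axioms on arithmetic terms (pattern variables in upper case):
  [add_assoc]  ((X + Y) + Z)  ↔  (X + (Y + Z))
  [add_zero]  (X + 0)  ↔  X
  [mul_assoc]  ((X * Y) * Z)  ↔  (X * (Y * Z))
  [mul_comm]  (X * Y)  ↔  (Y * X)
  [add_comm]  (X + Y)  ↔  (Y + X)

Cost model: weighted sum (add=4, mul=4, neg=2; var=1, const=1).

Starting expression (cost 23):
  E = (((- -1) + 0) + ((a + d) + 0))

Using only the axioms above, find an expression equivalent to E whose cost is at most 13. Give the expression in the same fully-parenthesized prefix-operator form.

1. [add_comm →] (((- -1) + 0) + ((a + d) + 0))  →  (((a + d) + 0) + ((- -1) + 0))
2. [add_zero →] ((a + d) + 0)  →  (a + d);  E = ((a + d) + ((- -1) + 0))
3. [add_zero →] ((- -1) + 0)  →  (- -1);  cost 13 ≤ 13, done

((a + d) + (- -1))   [cost 13]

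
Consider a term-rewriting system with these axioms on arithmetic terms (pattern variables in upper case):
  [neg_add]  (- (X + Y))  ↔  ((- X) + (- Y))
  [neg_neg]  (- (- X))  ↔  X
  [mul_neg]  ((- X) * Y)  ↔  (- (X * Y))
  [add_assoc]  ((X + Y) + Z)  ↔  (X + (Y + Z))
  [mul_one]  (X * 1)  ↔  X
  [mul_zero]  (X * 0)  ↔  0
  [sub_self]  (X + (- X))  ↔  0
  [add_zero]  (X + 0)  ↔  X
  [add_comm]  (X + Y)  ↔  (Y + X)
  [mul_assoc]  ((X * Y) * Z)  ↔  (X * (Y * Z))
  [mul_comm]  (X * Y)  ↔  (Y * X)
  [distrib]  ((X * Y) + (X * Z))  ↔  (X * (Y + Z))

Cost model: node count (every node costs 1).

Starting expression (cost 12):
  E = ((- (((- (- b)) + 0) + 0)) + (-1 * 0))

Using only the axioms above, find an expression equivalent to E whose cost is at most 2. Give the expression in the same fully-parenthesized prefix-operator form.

(1) (- (- b))  =[neg_neg →]=  b    ⊢ ((- ((b + 0) + 0)) + (-1 * 0))
(2) (b + 0)  =[add_zero →]=  b    ⊢ ((- (b + 0)) + (-1 * 0))
(3) (-1 * 0)  =[mul_zero →]=  0    ⊢ ((- (b + 0)) + 0)
(4) ((- (b + 0)) + 0)  =[add_zero →]=  (- (b + 0))
(5) (b + 0)  =[add_zero →]=  b    ⊢ cost 2, within 2

(- b)   [cost 2]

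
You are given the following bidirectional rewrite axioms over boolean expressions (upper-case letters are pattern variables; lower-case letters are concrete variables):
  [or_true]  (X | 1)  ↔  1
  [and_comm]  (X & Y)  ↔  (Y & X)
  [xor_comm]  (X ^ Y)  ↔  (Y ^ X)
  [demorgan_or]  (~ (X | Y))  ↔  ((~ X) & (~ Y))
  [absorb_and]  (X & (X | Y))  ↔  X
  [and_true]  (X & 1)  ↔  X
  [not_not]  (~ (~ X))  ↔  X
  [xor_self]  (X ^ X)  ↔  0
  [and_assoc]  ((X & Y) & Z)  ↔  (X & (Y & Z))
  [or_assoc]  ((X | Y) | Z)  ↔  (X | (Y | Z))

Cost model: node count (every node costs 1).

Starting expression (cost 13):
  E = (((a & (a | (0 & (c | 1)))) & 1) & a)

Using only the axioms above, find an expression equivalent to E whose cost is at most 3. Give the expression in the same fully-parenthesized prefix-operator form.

step 1: or_true (→) rewrites (c | 1) into 1, now (((a & (a | (0 & 1))) & 1) & a)
step 2: and_true (→) rewrites (0 & 1) into 0, now (((a & (a | 0)) & 1) & a)
step 3: absorb_and (→) rewrites (a & (a | 0)) into a, now ((a & 1) & a)
step 4: and_true (→) rewrites (a & 1) into a, reaching cost 3 (bound 3)

(a & a)   [cost 3]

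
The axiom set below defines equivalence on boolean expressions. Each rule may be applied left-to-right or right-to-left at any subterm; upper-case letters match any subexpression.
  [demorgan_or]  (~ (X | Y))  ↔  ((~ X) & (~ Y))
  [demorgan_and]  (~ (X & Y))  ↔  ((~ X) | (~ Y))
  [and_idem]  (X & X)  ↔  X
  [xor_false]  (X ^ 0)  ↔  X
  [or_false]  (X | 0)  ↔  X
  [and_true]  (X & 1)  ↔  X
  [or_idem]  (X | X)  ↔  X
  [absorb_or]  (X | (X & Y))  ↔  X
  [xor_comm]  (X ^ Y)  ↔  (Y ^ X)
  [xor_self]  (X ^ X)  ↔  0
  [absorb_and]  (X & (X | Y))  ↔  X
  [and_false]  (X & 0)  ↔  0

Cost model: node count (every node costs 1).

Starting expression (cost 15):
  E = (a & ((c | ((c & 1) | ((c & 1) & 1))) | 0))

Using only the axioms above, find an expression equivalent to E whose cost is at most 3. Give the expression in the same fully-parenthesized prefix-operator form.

(a & c)   [cost 3]

(1) ((c & 1) | ((c & 1) & 1))  =[absorb_or →]=  (c & 1)    ⊢ (a & ((c | (c & 1)) | 0))
(2) ((c | (c & 1)) | 0)  =[or_false →]=  (c | (c & 1))    ⊢ (a & (c | (c & 1)))
(3) (c | (c & 1))  =[absorb_or →]=  c    ⊢ cost 3, within 3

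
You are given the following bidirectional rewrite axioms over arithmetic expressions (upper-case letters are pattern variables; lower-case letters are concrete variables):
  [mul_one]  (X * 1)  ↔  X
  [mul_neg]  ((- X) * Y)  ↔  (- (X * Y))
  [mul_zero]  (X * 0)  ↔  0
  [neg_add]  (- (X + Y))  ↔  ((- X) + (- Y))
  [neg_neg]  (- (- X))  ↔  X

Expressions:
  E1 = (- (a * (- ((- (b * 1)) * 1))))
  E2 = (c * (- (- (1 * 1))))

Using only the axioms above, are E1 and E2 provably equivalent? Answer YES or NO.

All listed rules preserve value, hence provable equivalence implies equal values everywhere; look for a separating assignment.
a=0, b=0, c=1 gives E1 ↦ 0, E2 ↦ 1; values differ ⇒ not provably equivalent.

NO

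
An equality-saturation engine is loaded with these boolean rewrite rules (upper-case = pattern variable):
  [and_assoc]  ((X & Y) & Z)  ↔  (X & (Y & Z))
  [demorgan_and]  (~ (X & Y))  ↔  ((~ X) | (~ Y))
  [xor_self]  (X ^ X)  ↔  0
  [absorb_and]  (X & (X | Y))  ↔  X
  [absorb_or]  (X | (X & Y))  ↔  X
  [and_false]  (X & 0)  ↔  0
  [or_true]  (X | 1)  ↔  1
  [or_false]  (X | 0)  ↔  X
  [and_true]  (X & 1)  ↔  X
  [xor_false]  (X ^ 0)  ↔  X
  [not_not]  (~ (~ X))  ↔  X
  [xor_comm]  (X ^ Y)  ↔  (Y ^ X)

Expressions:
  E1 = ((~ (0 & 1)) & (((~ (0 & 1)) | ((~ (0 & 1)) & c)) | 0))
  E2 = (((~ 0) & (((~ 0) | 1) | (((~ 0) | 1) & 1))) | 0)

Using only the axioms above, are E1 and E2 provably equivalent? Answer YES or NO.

1. [absorb_or →] ((~ (0 & 1)) | ((~ (0 & 1)) & c))  →  (~ (0 & 1));  E1 = ((~ (0 & 1)) & ((~ (0 & 1)) | 0))
2. [absorb_and →] ((~ (0 & 1)) & ((~ (0 & 1)) | 0))  →  (~ (0 & 1))
3. [and_true →] (0 & 1)  →  0;  E1 = (~ 0)
4. [absorb_and ←] (~ 0)  →  ((~ 0) & ((~ 0) | 1))
5. [absorb_or ←] ((~ 0) | 1)  →  (((~ 0) | 1) | (((~ 0) | 1) & 1));  E1 = ((~ 0) & (((~ 0) | 1) | (((~ 0) | 1) & 1)))
6. [or_false ←] ((~ 0) & (((~ 0) | 1) | (((~ 0) | 1) & 1)))  →  (((~ 0) & (((~ 0) | 1) | (((~ 0) | 1) & 1))) | 0);  this is E2

YES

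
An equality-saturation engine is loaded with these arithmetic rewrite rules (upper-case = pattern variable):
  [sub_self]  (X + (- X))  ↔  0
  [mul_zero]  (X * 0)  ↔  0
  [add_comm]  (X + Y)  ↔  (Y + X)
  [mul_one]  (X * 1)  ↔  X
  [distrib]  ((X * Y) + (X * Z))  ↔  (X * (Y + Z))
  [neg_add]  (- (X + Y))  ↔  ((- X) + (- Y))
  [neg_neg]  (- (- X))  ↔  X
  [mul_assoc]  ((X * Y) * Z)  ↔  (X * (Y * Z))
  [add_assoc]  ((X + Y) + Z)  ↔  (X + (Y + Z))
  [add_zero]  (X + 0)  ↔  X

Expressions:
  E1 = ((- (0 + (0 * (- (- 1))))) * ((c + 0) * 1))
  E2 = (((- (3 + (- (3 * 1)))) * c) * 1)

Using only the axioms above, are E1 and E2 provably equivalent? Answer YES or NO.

step 1: neg_neg (→) rewrites (- (- 1)) into 1, now ((- (0 + (0 * 1))) * ((c + 0) * 1))
step 2: mul_one (→) rewrites (0 * 1) into 0, now ((- (0 + 0)) * ((c + 0) * 1))
step 3: add_zero (→) rewrites (0 + 0) into 0, now ((- 0) * ((c + 0) * 1))
step 4: add_zero (→) rewrites (c + 0) into c, now ((- 0) * (c * 1))
step 5: mul_one (→) rewrites (c * 1) into c, now ((- 0) * c)
step 6: sub_self (←) rewrites 0 into (3 + (- 3)), now ((- (3 + (- 3))) * c)
step 7: mul_one (←) rewrites 3 into (3 * 1), now ((- (3 + (- (3 * 1)))) * c)
step 8: mul_one (←) rewrites ((- (3 + (- (3 * 1)))) * c) into (((- (3 + (- (3 * 1)))) * c) * 1), which is E2

YES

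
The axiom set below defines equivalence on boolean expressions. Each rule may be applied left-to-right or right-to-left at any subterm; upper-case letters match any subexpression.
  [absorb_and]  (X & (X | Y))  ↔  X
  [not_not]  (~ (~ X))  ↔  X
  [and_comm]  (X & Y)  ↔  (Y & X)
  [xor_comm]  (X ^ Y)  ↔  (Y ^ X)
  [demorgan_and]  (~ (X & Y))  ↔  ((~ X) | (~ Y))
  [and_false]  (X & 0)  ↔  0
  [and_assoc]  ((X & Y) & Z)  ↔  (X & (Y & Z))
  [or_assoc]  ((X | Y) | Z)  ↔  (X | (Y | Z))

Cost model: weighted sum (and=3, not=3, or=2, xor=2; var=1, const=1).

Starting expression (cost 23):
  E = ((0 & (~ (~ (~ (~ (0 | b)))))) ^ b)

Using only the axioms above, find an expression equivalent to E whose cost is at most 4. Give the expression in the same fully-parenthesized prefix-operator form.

1. [not_not →] (~ (~ (~ (~ (0 | b)))))  →  (~ (~ (0 | b)));  E = ((0 & (~ (~ (0 | b)))) ^ b)
2. [not_not →] (~ (~ (0 | b)))  →  (0 | b);  E = ((0 & (0 | b)) ^ b)
3. [absorb_and →] (0 & (0 | b))  →  0;  cost 4 ≤ 4, done

(0 ^ b)   [cost 4]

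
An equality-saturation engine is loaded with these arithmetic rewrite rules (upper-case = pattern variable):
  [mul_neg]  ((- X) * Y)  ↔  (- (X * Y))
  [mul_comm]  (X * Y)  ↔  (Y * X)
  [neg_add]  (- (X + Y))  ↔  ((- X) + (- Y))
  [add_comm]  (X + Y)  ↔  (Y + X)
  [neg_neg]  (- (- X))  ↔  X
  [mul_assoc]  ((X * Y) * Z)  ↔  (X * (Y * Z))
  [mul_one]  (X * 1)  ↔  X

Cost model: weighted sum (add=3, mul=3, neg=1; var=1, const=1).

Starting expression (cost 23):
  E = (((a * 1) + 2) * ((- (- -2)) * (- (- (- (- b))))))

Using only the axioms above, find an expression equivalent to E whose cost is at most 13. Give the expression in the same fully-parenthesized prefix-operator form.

((a + 2) * (-2 * b))   [cost 13]

step 1: neg_neg (→) rewrites (- (- (- (- b)))) into (- (- b)), now (((a * 1) + 2) * ((- (- -2)) * (- (- b))))
step 2: neg_neg (→) rewrites (- (- -2)) into -2, now (((a * 1) + 2) * (-2 * (- (- b))))
step 3: mul_one (→) rewrites (a * 1) into a, now ((a + 2) * (-2 * (- (- b))))
step 4: neg_neg (→) rewrites (- (- b)) into b, reaching cost 13 (bound 13)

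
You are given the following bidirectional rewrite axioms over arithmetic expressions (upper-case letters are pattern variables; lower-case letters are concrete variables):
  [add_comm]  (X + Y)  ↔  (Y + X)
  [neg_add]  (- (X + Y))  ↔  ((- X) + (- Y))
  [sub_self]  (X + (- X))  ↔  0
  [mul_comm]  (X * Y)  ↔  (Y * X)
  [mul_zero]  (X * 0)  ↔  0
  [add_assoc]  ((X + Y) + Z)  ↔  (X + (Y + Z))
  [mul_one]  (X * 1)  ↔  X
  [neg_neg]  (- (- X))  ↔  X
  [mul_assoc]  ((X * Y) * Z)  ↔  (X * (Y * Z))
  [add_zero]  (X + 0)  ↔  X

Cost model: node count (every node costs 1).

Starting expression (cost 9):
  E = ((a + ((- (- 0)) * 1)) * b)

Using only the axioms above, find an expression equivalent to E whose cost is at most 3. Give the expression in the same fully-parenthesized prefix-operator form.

(a * b)   [cost 3]

(1) (- (- 0))  =[neg_neg →]=  0    ⊢ ((a + (0 * 1)) * b)
(2) (0 * 1)  =[mul_one →]=  0    ⊢ ((a + 0) * b)
(3) (a + 0)  =[add_zero →]=  a    ⊢ cost 3, within 3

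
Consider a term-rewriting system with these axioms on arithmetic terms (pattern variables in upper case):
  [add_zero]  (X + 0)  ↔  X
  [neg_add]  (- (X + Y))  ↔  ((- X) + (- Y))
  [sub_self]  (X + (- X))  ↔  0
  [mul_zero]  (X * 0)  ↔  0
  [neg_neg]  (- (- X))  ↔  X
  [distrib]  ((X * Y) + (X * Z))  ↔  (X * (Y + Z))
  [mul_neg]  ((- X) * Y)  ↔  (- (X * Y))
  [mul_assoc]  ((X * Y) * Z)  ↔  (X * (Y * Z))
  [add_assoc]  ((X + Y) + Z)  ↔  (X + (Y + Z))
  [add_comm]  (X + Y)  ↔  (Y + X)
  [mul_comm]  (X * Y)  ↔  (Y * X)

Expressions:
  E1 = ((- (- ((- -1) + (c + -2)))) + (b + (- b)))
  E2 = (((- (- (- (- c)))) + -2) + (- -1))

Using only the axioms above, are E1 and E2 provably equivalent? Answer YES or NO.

YES

step 1: sub_self (→) rewrites (b + (- b)) into 0, now ((- (- ((- -1) + (c + -2)))) + 0)
step 2: neg_neg (→) rewrites (- (- ((- -1) + (c + -2)))) into ((- -1) + (c + -2)), now (((- -1) + (c + -2)) + 0)
step 3: add_zero (→) rewrites (((- -1) + (c + -2)) + 0) into ((- -1) + (c + -2))
step 4: add_comm (→) rewrites ((- -1) + (c + -2)) into ((c + -2) + (- -1))
step 5: neg_neg (←) rewrites c into (- (- c)), now (((- (- c)) + -2) + (- -1))
step 6: neg_neg (←) rewrites (- c) into (- (- (- c))), which is E2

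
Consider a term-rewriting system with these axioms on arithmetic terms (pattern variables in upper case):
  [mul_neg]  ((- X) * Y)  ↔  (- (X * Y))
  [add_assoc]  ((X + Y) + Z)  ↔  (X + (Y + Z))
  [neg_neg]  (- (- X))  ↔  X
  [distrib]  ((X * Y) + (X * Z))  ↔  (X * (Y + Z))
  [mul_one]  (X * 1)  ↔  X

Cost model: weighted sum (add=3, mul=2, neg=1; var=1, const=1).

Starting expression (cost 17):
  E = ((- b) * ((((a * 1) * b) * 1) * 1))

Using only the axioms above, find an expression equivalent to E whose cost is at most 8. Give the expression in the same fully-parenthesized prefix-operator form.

((- b) * (a * b))   [cost 8]

1. [mul_one →] (a * 1)  →  a;  E = ((- b) * (((a * b) * 1) * 1))
2. [mul_one →] (((a * b) * 1) * 1)  →  ((a * b) * 1);  E = ((- b) * ((a * b) * 1))
3. [mul_one →] ((a * b) * 1)  →  (a * b);  cost 8 ≤ 8, done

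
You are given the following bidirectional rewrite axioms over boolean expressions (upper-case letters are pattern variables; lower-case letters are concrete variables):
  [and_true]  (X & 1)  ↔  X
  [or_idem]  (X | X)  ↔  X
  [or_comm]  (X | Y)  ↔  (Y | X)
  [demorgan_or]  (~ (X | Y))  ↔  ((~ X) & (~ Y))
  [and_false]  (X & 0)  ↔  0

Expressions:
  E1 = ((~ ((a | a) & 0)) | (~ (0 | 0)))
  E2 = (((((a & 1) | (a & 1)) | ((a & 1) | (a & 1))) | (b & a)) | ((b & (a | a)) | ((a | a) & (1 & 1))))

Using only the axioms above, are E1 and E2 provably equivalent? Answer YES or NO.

Every axiom is a valid identity, so a rewrite proof would force E1 and E2 to agree under every assignment.
At a=0, b=0: E1 = 1 but E2 = 0; they differ, so no derivation exists.

NO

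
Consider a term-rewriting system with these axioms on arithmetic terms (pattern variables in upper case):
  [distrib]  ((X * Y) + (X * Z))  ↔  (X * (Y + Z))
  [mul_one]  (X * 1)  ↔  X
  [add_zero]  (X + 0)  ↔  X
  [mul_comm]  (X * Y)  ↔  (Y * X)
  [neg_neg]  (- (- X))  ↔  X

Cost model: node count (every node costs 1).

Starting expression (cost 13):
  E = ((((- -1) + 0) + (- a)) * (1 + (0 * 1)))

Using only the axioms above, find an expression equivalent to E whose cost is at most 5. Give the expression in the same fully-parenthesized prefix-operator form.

1. [add_zero →] ((- -1) + 0)  →  (- -1);  E = (((- -1) + (- a)) * (1 + (0 * 1)))
2. [mul_one →] (0 * 1)  →  0;  E = (((- -1) + (- a)) * (1 + 0))
3. [add_zero →] (1 + 0)  →  1;  E = (((- -1) + (- a)) * 1)
4. [mul_one →] (((- -1) + (- a)) * 1)  →  ((- -1) + (- a));  cost 5 ≤ 5, done

((- -1) + (- a))   [cost 5]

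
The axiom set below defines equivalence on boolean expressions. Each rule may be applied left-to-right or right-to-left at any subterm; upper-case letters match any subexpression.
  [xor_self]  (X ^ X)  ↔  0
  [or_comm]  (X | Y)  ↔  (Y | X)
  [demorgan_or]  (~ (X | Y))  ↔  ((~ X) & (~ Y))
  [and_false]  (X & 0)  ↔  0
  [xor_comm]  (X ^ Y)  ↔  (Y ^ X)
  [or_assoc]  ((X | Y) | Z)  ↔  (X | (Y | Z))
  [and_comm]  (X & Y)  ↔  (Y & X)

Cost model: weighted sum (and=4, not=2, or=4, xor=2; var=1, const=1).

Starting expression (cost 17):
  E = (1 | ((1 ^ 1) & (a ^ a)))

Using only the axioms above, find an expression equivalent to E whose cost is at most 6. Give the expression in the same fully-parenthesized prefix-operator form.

(0 | 1)   [cost 6]

(1) ((1 ^ 1) & (a ^ a))  =[and_comm →]=  ((a ^ a) & (1 ^ 1))    ⊢ (1 | ((a ^ a) & (1 ^ 1)))
(2) (1 | ((a ^ a) & (1 ^ 1)))  =[or_comm →]=  (((a ^ a) & (1 ^ 1)) | 1)
(3) ((a ^ a) & (1 ^ 1))  =[and_comm →]=  ((1 ^ 1) & (a ^ a))    ⊢ (((1 ^ 1) & (a ^ a)) | 1)
(4) (1 ^ 1)  =[xor_self →]=  0    ⊢ ((0 & (a ^ a)) | 1)
(5) ((0 & (a ^ a)) | 1)  =[or_comm →]=  (1 | (0 & (a ^ a)))
(6) (0 & (a ^ a))  =[and_comm →]=  ((a ^ a) & 0)    ⊢ (1 | ((a ^ a) & 0))
(7) (a ^ a)  =[xor_self →]=  0    ⊢ (1 | (0 & 0))
(8) (1 | (0 & 0))  =[or_comm →]=  ((0 & 0) | 1)
(9) (0 & 0)  =[and_false →]=  0    ⊢ cost 6, within 6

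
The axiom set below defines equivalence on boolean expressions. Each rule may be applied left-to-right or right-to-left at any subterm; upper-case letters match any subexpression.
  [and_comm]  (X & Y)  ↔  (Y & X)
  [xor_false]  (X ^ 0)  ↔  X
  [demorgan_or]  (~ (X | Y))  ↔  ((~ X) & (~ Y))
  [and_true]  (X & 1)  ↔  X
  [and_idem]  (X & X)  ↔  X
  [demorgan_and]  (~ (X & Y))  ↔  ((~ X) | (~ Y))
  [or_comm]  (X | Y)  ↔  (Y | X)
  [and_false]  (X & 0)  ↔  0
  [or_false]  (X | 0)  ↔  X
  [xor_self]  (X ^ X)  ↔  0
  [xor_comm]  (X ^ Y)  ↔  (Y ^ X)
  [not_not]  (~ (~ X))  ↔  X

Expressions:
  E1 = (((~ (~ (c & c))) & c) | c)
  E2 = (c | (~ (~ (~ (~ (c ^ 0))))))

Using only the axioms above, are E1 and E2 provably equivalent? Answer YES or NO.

step 1: and_idem (→) rewrites (c & c) into c, now (((~ (~ c)) & c) | c)
step 2: not_not (→) rewrites (~ (~ c)) into c, now ((c & c) | c)
step 3: and_idem (→) rewrites (c & c) into c, now (c | c)
step 4: not_not (←) rewrites c into (~ (~ c)), now (c | (~ (~ c)))
step 5: not_not (←) rewrites c into (~ (~ c)), now (c | (~ (~ (~ (~ c)))))
step 6: xor_false (←) rewrites c into (c ^ 0), which is E2

YES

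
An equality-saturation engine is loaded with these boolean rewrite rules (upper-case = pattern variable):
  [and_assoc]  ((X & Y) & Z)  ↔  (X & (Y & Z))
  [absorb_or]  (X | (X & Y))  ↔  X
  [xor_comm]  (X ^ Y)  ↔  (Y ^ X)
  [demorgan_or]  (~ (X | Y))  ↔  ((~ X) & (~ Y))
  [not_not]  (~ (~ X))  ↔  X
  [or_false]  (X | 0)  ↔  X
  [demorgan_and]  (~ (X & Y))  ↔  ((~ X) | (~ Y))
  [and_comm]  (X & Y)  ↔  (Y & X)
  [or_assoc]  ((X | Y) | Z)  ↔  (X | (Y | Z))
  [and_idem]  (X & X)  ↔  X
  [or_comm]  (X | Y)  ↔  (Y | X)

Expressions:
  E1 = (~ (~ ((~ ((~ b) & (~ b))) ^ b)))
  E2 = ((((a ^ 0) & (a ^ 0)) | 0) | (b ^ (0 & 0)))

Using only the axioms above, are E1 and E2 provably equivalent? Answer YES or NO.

The axioms are sound identities: if E1 ↔* E2 then E1 and E2 evaluate identically under any assignment.
Under a=0, b=1: E1 evaluates to 0, E2 to 1. Distinct ⇒ no rewrite sequence connects them.

NO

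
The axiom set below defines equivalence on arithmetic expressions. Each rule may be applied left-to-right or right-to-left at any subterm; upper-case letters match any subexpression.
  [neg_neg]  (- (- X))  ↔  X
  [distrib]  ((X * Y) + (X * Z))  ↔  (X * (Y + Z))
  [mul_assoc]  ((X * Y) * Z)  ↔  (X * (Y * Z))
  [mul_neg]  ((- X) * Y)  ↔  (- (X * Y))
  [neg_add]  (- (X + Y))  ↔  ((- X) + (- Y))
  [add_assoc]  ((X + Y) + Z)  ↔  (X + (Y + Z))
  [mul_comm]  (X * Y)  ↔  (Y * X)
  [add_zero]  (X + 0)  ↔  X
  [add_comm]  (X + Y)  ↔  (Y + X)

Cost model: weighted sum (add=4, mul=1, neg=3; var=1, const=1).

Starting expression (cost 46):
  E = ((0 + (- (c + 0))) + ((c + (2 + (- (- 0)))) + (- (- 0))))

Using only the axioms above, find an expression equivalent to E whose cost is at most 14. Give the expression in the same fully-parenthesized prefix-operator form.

1. [neg_neg →] (- (- 0))  →  0;  E = ((0 + (- (c + 0))) + ((c + (2 + 0)) + (- (- 0))))
2. [neg_neg →] (- (- 0))  →  0;  E = ((0 + (- (c + 0))) + ((c + (2 + 0)) + 0))
3. [add_comm →] (0 + (- (c + 0)))  →  ((- (c + 0)) + 0);  E = (((- (c + 0)) + 0) + ((c + (2 + 0)) + 0))
4. [add_zero →] (2 + 0)  →  2;  E = (((- (c + 0)) + 0) + ((c + 2) + 0))
5. [add_zero →] (c + 0)  →  c;  E = (((- c) + 0) + ((c + 2) + 0))
6. [add_comm →] (((- c) + 0) + ((c + 2) + 0))  →  (((c + 2) + 0) + ((- c) + 0))
7. [add_zero →] ((c + 2) + 0)  →  (c + 2);  E = ((c + 2) + ((- c) + 0))
8. [add_zero →] ((- c) + 0)  →  (- c);  cost 14 ≤ 14, done

((c + 2) + (- c))   [cost 14]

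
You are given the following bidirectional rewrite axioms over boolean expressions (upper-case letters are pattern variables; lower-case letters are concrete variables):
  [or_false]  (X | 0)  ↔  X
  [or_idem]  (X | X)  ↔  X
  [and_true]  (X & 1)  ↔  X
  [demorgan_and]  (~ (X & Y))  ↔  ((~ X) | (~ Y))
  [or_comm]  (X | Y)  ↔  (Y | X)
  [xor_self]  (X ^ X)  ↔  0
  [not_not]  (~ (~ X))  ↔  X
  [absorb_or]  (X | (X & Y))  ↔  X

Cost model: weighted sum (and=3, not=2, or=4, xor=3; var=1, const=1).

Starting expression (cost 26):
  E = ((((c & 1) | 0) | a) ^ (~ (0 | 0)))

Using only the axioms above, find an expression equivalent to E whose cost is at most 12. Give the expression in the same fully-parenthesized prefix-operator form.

((c | a) ^ (~ 0))   [cost 12]

(1) (c & 1)  =[and_true →]=  c    ⊢ (((c | 0) | a) ^ (~ (0 | 0)))
(2) (0 | 0)  =[or_false →]=  0    ⊢ (((c | 0) | a) ^ (~ 0))
(3) (c | 0)  =[or_false →]=  c    ⊢ cost 12, within 12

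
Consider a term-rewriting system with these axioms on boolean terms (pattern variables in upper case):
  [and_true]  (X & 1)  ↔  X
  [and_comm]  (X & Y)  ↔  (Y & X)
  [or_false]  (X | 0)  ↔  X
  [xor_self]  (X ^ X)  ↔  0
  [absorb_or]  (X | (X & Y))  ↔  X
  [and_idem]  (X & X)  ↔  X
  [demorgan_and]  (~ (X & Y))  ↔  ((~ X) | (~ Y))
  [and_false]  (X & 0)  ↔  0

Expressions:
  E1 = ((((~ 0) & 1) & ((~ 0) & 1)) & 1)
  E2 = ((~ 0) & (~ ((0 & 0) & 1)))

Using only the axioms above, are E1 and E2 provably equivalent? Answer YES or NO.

step 1: and_true (→) rewrites ((((~ 0) & 1) & ((~ 0) & 1)) & 1) into (((~ 0) & 1) & ((~ 0) & 1))
step 2: and_idem (→) rewrites (((~ 0) & 1) & ((~ 0) & 1)) into ((~ 0) & 1)
step 3: and_true (→) rewrites ((~ 0) & 1) into (~ 0)
step 4: and_idem (←) rewrites (~ 0) into ((~ 0) & (~ 0))
step 5: and_idem (←) rewrites 0 into (0 & 0), now ((~ 0) & (~ (0 & 0)))
step 6: and_true (←) rewrites (0 & 0) into ((0 & 0) & 1), which is E2

YES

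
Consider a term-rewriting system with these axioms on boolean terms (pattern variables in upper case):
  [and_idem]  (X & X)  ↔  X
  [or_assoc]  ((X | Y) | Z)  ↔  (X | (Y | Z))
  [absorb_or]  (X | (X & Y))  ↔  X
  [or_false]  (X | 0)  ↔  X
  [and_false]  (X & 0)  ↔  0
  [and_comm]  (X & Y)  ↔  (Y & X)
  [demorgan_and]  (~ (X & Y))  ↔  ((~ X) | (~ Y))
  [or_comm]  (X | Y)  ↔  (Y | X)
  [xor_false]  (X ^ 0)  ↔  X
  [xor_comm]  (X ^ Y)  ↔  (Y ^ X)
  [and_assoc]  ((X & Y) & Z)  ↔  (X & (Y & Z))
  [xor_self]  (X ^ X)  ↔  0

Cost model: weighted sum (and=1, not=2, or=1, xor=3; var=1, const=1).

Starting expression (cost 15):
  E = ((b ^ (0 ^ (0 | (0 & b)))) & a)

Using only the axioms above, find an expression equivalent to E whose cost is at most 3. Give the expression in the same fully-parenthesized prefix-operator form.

1. [absorb_or →] (0 | (0 & b))  →  0;  E = ((b ^ (0 ^ 0)) & a)
2. [xor_false →] (0 ^ 0)  →  0;  E = ((b ^ 0) & a)
3. [xor_false →] (b ^ 0)  →  b;  cost 3 ≤ 3, done

(b & a)   [cost 3]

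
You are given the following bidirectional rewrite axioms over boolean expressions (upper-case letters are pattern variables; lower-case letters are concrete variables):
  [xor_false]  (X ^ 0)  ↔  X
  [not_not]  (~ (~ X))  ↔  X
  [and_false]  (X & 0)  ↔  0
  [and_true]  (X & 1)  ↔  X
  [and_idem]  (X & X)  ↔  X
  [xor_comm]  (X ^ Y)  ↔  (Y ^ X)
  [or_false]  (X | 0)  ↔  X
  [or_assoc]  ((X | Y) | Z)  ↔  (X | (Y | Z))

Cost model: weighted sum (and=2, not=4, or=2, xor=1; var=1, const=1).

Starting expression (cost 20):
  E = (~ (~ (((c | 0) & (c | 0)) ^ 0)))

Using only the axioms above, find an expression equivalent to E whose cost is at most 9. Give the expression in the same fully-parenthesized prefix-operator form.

(~ (~ c))   [cost 9]

(1) (((c | 0) & (c | 0)) ^ 0)  =[xor_false →]=  ((c | 0) & (c | 0))    ⊢ (~ (~ ((c | 0) & (c | 0))))
(2) ((c | 0) & (c | 0))  =[and_idem →]=  (c | 0)    ⊢ (~ (~ (c | 0)))
(3) (c | 0)  =[or_false →]=  c    ⊢ cost 9, within 9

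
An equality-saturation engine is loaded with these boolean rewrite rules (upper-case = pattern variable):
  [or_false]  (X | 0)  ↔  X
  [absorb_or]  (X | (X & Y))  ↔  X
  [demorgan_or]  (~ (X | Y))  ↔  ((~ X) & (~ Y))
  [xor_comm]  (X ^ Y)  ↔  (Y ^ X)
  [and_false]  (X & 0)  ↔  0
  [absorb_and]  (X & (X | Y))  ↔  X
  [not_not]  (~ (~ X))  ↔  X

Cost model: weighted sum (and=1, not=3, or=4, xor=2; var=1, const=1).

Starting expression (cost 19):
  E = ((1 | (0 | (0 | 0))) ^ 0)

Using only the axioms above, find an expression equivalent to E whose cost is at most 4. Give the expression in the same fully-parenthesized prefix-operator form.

(1 ^ 0)   [cost 4]

(1) (0 | 0)  =[or_false →]=  0    ⊢ ((1 | (0 | 0)) ^ 0)
(2) (0 | 0)  =[or_false →]=  0    ⊢ ((1 | 0) ^ 0)
(3) (1 | 0)  =[or_false →]=  1    ⊢ cost 4, within 4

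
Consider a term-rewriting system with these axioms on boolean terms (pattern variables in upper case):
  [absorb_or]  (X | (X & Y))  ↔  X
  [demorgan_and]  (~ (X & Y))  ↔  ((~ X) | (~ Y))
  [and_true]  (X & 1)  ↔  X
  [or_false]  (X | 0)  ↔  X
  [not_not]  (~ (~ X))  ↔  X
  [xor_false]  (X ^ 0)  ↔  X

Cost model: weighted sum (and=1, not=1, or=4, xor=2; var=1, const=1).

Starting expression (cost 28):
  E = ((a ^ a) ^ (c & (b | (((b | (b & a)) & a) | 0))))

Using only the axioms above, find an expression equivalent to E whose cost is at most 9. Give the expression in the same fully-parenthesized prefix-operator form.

(1) (b | (b & a))  =[absorb_or →]=  b    ⊢ ((a ^ a) ^ (c & (b | ((b & a) | 0))))
(2) ((b & a) | 0)  =[or_false →]=  (b & a)    ⊢ ((a ^ a) ^ (c & (b | (b & a))))
(3) (b | (b & a))  =[absorb_or →]=  b    ⊢ cost 9, within 9

((a ^ a) ^ (c & b))   [cost 9]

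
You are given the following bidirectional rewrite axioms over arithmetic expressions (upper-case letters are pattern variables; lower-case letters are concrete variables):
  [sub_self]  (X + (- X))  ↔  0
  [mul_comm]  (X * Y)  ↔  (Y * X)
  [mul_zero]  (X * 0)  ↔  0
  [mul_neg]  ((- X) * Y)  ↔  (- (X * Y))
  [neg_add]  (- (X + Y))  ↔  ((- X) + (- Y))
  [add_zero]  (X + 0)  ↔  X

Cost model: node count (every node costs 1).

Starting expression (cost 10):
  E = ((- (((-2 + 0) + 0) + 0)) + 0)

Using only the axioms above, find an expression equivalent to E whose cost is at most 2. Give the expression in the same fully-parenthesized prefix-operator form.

(1) (-2 + 0)  =[add_zero →]=  -2    ⊢ ((- ((-2 + 0) + 0)) + 0)
(2) ((-2 + 0) + 0)  =[add_zero →]=  (-2 + 0)    ⊢ ((- (-2 + 0)) + 0)
(3) (-2 + 0)  =[add_zero →]=  -2    ⊢ ((- -2) + 0)
(4) ((- -2) + 0)  =[add_zero →]=  (- -2)    ⊢ cost 2, within 2

(- -2)   [cost 2]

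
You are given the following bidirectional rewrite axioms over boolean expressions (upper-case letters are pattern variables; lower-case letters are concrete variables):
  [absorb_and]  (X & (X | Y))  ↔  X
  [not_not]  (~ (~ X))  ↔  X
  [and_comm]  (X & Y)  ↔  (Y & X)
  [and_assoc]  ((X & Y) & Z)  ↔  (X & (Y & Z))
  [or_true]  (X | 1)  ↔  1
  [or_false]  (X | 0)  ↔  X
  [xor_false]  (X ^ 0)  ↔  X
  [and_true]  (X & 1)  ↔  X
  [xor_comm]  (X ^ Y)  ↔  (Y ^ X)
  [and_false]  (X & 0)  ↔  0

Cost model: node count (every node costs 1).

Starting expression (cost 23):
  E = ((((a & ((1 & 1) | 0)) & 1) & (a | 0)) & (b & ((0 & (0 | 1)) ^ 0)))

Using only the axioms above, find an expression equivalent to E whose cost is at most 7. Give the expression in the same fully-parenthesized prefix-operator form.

1. [and_true →] (1 & 1)  →  1;  E = ((((a & (1 | 0)) & 1) & (a | 0)) & (b & ((0 & (0 | 1)) ^ 0)))
2. [or_false →] (1 | 0)  →  1;  E = ((((a & 1) & 1) & (a | 0)) & (b & ((0 & (0 | 1)) ^ 0)))
3. [absorb_and →] (0 & (0 | 1))  →  0;  E = ((((a & 1) & 1) & (a | 0)) & (b & (0 ^ 0)))
4. [and_true →] ((a & 1) & 1)  →  (a & 1);  E = (((a & 1) & (a | 0)) & (b & (0 ^ 0)))
5. [xor_false →] (0 ^ 0)  →  0;  E = (((a & 1) & (a | 0)) & (b & 0))
6. [or_false →] (a | 0)  →  a;  E = (((a & 1) & a) & (b & 0))
7. [and_true →] (a & 1)  →  a;  cost 7 ≤ 7, done

((a & a) & (b & 0))   [cost 7]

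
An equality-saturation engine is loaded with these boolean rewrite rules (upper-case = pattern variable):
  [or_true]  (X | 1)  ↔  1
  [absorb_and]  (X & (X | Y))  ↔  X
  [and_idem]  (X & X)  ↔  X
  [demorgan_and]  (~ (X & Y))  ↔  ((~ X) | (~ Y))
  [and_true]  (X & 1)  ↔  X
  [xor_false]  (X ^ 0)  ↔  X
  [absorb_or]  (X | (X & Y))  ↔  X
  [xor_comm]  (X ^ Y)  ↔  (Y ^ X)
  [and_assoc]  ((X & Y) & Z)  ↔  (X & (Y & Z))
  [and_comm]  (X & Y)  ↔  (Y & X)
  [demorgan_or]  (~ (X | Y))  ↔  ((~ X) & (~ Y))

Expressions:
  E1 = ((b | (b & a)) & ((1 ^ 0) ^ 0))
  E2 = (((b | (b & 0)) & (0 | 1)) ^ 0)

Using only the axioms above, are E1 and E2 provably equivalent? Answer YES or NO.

YES

step 1: absorb_or (→) rewrites (b | (b & a)) into b, now (b & ((1 ^ 0) ^ 0))
step 2: xor_false (→) rewrites ((1 ^ 0) ^ 0) into (1 ^ 0), now (b & (1 ^ 0))
step 3: xor_false (→) rewrites (1 ^ 0) into 1, now (b & 1)
step 4: xor_false (←) rewrites (b & 1) into ((b & 1) ^ 0)
step 5: or_true (←) rewrites 1 into (0 | 1), now ((b & (0 | 1)) ^ 0)
step 6: absorb_or (←) rewrites b into (b | (b & 0)), which is E2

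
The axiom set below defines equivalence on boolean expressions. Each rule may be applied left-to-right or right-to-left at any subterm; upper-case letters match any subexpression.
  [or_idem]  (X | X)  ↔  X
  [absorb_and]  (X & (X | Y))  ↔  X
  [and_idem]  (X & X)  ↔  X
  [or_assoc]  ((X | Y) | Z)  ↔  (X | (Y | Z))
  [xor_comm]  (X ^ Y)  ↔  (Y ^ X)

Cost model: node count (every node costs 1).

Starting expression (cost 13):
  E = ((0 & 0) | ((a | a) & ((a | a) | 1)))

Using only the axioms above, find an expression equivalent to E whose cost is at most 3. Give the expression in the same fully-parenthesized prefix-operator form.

(0 | a)   [cost 3]

(1) ((a | a) & ((a | a) | 1))  =[absorb_and →]=  (a | a)    ⊢ ((0 & 0) | (a | a))
(2) (a | a)  =[or_idem →]=  a    ⊢ ((0 & 0) | a)
(3) (0 & 0)  =[and_idem →]=  0    ⊢ cost 3, within 3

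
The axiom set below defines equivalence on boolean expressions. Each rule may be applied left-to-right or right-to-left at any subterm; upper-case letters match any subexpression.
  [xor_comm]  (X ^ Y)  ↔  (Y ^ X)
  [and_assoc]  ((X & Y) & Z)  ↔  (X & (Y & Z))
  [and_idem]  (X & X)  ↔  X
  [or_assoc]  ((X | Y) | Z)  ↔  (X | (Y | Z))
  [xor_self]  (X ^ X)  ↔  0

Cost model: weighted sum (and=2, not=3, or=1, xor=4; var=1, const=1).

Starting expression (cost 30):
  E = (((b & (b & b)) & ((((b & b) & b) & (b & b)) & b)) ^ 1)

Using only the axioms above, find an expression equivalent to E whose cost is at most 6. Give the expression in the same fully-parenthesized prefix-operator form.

(b ^ 1)   [cost 6]

1. [and_idem →] (b & b)  →  b;  E = (((b & (b & b)) & (((b & b) & (b & b)) & b)) ^ 1)
2. [and_idem →] ((b & b) & (b & b))  →  (b & b);  E = (((b & (b & b)) & ((b & b) & b)) ^ 1)
3. [and_idem →] (b & b)  →  b;  E = (((b & b) & ((b & b) & b)) ^ 1)
4. [and_idem →] (b & b)  →  b;  E = (((b & b) & (b & b)) ^ 1)
5. [and_idem →] ((b & b) & (b & b))  →  (b & b);  E = ((b & b) ^ 1)
6. [and_idem →] (b & b)  →  b;  cost 6 ≤ 6, done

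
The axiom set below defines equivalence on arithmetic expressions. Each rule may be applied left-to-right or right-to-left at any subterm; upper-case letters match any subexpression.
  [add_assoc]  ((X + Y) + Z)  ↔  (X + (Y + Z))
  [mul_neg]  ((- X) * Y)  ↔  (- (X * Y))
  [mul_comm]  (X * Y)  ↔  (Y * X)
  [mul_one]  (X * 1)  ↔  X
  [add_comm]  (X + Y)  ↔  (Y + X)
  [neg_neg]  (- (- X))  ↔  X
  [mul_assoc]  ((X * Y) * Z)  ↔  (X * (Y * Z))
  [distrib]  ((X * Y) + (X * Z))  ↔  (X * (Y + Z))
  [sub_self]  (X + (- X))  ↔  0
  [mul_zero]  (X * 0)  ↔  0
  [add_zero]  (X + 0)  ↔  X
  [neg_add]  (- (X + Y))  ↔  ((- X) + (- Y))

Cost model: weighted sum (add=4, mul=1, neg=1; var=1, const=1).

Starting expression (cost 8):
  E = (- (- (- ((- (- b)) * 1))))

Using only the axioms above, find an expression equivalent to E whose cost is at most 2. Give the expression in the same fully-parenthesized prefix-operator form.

(- b)   [cost 2]

step 1: neg_neg (→) rewrites (- (- (- ((- (- b)) * 1)))) into (- ((- (- b)) * 1))
step 2: mul_one (→) rewrites ((- (- b)) * 1) into (- (- b)), now (- (- (- b)))
step 3: neg_neg (→) rewrites (- (- (- b))) into (- b), reaching cost 2 (bound 2)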